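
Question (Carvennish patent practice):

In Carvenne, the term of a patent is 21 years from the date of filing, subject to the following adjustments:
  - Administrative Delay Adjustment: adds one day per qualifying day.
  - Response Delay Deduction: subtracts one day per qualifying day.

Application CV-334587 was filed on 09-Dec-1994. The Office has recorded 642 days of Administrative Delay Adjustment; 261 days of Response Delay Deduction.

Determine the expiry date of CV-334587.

2016-12-24

Base term: filing date + 21 years → 9 December 2015.
Administrative Delay Adjustment: +642 days → 11 September 2017.
Response Delay Deduction: −261 days → 24 December 2016.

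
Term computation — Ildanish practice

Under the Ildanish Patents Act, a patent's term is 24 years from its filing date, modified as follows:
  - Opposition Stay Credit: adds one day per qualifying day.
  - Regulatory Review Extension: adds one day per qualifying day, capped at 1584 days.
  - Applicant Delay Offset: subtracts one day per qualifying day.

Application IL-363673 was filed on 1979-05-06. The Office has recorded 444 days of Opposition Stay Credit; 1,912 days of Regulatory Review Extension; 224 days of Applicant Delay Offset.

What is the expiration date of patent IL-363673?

2008-04-13

Base term: filing date + 24 years → 6 May 2003.
Opposition Stay Credit: +444 days → 23 July 2004.
Regulatory Review Extension: 1912 days claimed exceeds the 1584-day cap, so +1584 days → 23 November 2008.
Applicant Delay Offset: −224 days → 13 April 2008.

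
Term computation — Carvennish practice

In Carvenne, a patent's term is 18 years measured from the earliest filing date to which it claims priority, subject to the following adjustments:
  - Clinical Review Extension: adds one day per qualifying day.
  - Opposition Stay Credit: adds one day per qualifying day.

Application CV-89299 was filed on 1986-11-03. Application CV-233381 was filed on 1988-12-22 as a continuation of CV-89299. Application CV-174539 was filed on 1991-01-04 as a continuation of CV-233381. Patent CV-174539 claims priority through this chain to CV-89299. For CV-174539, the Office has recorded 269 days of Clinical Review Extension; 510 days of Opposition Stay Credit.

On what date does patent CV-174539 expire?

2006-12-22

Earliest priority filing: 3 November 1986.
Base term: 3 November 1986 + 18 years → 3 November 2004.
Clinical Review Extension: +269 days → 30 July 2005.
Opposition Stay Credit: +510 days → 22 December 2006.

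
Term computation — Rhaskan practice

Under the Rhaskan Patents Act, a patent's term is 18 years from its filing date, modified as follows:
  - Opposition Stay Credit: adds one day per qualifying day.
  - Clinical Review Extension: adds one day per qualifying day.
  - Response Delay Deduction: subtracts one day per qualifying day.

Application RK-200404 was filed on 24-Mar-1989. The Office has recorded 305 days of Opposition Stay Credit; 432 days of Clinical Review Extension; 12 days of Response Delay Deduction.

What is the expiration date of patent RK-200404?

2009-03-18

Base term: filing date + 18 years → 24 March 2007.
Opposition Stay Credit: +305 days → 23 January 2008.
Clinical Review Extension: +432 days → 30 March 2009.
Response Delay Deduction: −12 days → 18 March 2009.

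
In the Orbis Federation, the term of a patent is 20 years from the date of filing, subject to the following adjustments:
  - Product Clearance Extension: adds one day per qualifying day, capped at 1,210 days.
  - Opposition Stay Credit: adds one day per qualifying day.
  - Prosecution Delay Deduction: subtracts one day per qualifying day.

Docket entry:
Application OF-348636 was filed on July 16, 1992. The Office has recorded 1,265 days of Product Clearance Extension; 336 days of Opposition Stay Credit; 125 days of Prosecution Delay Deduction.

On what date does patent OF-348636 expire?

June 6, 2016

Base term: filing date + 20 years → 16 July 2012.
Product Clearance Extension: 1265 days claimed exceeds the 1210-day cap, so +1210 days → 8 November 2015.
Opposition Stay Credit: +336 days → 9 October 2016.
Prosecution Delay Deduction: −125 days → 6 June 2016.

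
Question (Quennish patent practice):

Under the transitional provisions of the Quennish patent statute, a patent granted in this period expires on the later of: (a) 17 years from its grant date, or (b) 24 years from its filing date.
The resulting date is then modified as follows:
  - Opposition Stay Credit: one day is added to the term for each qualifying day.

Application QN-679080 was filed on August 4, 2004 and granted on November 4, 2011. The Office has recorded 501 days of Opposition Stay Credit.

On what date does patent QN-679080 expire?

2030-03-20

(a) grant + 17 years → 4 November 2028.
(b) filing + 24 years → 4 August 2028.
Later of the two: 4 November 2028.
Opposition Stay Credit: +501 days → 20 March 2030.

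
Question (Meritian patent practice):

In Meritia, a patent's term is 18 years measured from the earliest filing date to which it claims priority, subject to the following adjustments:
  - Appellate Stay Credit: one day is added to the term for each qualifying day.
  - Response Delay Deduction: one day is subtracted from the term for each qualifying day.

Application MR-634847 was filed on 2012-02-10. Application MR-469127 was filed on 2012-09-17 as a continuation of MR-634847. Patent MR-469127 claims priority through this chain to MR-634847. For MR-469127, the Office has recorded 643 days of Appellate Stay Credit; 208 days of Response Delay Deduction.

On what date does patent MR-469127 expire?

April 21, 2031

Earliest priority filing: 10 February 2012.
Base term: 10 February 2012 + 18 years → 10 February 2030.
Appellate Stay Credit: +643 days → 15 November 2031.
Response Delay Deduction: −208 days → 21 April 2031.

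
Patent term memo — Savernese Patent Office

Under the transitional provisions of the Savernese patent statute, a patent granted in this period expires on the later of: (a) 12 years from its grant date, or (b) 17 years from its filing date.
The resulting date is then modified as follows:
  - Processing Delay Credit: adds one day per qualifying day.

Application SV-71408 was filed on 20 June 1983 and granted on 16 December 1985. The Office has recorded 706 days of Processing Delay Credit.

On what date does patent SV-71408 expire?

(a) grant + 12 years → 16 December 1997.
(b) filing + 17 years → 20 June 2000.
Later of the two: 20 June 2000.
Processing Delay Credit: +706 days → 27 May 2002.

2002-05-27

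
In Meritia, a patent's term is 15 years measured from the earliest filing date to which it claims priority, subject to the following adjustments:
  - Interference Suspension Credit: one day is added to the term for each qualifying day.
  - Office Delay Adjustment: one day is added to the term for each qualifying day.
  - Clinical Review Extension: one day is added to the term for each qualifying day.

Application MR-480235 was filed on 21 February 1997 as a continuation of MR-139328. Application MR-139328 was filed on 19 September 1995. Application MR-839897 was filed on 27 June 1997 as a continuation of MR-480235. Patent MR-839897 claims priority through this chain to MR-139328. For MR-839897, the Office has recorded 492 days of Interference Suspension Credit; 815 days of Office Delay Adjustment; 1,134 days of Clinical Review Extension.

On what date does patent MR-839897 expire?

2017-05-26

Earliest priority filing: 19 September 1995.
Base term: 19 September 1995 + 15 years → 19 September 2010.
Interference Suspension Credit: +492 days → 24 January 2012.
Office Delay Adjustment: +815 days → 18 April 2014.
Clinical Review Extension: +1134 days → 26 May 2017.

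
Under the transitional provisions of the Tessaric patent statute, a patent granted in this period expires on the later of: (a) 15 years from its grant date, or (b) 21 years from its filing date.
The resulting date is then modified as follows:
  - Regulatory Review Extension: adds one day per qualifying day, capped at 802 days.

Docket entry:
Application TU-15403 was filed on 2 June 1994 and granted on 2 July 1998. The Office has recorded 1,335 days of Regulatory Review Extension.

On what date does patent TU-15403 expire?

August 12, 2017

(a) grant + 15 years → 2 July 2013.
(b) filing + 21 years → 2 June 2015.
Later of the two: 2 June 2015.
Regulatory Review Extension: 1335 days claimed exceeds the 802-day cap, so +802 days → 12 August 2017.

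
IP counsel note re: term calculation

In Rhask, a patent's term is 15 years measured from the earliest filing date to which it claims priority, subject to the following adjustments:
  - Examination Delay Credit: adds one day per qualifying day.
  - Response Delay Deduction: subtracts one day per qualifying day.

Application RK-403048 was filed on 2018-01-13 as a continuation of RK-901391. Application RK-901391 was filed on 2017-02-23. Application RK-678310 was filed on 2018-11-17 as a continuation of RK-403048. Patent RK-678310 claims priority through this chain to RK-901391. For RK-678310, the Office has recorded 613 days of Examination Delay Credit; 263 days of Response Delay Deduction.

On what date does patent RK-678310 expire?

Earliest priority filing: 23 February 2017.
Base term: 23 February 2017 + 15 years → 23 February 2032.
Examination Delay Credit: +613 days → 28 October 2033.
Response Delay Deduction: −263 days → 7 February 2033.

February 7, 2033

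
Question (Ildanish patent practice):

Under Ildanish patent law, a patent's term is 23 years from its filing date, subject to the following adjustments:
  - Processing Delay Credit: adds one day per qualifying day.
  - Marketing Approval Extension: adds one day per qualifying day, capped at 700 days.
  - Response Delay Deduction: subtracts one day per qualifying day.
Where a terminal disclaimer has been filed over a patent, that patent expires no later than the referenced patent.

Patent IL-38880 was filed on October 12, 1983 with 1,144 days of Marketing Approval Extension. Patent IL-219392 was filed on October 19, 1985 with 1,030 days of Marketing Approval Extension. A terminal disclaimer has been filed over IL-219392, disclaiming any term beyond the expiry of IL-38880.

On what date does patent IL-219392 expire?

Natural term of IL-219392:
  Base: filing + 23 years → 19 October 2008.
  Marketing Approval Extension: 1030 days claimed exceeds the 700-day cap, so +700 days → 19 September 2010.
Expiry of referenced patent IL-38880:
  Base: filing + 23 years → 12 October 2006.
  Marketing Approval Extension: 1144 days claimed exceeds the 700-day cap, so +700 days → 11 September 2008.
Terminal disclaimer: IL-219392 expires on the earlier of 19 September 2010 and 11 September 2008.

2008-09-11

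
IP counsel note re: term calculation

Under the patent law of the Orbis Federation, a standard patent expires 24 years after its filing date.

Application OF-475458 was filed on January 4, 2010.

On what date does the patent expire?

January 4, 2034

Filing date + 24 years → 4 January 2034.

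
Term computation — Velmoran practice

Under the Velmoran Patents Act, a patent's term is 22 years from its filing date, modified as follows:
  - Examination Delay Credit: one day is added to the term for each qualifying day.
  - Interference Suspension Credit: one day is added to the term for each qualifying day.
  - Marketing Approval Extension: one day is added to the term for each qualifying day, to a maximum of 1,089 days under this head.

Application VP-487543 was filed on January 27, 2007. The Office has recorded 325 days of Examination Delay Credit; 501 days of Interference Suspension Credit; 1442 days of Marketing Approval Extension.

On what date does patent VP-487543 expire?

Base term: filing date + 22 years → 27 January 2029.
Examination Delay Credit: +325 days → 18 December 2029.
Interference Suspension Credit: +501 days → 3 May 2031.
Marketing Approval Extension: 1442 days claimed exceeds the 1089-day cap, so +1089 days → 26 April 2034.

April 26, 2034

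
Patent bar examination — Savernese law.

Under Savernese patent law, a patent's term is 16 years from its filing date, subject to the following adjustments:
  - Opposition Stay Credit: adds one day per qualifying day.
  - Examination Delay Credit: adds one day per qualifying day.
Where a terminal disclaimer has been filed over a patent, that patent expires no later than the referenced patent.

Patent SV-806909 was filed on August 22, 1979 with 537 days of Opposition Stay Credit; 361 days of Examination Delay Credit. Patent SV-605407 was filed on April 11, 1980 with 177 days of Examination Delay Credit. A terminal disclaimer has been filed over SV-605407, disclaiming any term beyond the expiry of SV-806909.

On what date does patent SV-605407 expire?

October 5, 1996

Natural term of SV-605407:
  Base: filing + 16 years → 11 April 1996.
  Examination Delay Credit: +177 days → 5 October 1996.
Expiry of referenced patent SV-806909:
  Base: filing + 16 years → 22 August 1995.
  Opposition Stay Credit: +537 days → 9 February 1997.
  Examination Delay Credit: +361 days → 5 February 1998.
Terminal disclaimer: SV-605407 expires on the earlier of 5 October 1996 and 5 February 1998.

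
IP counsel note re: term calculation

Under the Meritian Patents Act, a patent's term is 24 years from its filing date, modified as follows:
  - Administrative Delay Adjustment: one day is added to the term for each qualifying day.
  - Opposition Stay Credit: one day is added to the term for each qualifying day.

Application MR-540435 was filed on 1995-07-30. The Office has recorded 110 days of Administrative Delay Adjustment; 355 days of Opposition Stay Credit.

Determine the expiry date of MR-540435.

November 6, 2020

Base term: filing date + 24 years → 30 July 2019.
Administrative Delay Adjustment: +110 days → 17 November 2019.
Opposition Stay Credit: +355 days → 6 November 2020.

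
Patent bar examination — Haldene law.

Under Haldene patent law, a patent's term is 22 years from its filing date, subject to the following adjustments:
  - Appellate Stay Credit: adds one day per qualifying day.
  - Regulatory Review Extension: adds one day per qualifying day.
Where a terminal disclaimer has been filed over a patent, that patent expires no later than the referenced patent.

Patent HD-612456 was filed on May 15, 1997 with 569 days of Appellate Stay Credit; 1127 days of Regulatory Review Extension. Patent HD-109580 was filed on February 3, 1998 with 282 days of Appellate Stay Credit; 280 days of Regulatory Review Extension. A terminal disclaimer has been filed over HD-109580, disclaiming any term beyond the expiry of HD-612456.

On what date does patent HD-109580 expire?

August 18, 2021

Natural term of HD-109580:
  Base: filing + 22 years → 3 February 2020.
  Appellate Stay Credit: +282 days → 11 November 2020.
  Regulatory Review Extension: +280 days → 18 August 2021.
Expiry of referenced patent HD-612456:
  Base: filing + 22 years → 15 May 2019.
  Appellate Stay Credit: +569 days → 4 December 2020.
  Regulatory Review Extension: +1127 days → 5 January 2024.
Terminal disclaimer: HD-109580 expires on the earlier of 18 August 2021 and 5 January 2024.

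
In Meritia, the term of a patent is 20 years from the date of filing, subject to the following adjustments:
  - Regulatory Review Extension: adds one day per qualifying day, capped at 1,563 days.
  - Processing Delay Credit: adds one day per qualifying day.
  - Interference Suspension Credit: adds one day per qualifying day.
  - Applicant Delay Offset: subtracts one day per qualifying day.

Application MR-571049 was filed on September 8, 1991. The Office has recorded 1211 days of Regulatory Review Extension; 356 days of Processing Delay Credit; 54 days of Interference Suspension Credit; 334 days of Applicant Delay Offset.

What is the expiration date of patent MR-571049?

Base term: filing date + 20 years → 8 September 2011.
Regulatory Review Extension: 1211 days (within the 1563-day cap) → +1211 days → 1 January 2015.
Processing Delay Credit: +356 days → 23 December 2015.
Interference Suspension Credit: +54 days → 15 February 2016.
Applicant Delay Offset: −334 days → 18 March 2015.

2015-03-18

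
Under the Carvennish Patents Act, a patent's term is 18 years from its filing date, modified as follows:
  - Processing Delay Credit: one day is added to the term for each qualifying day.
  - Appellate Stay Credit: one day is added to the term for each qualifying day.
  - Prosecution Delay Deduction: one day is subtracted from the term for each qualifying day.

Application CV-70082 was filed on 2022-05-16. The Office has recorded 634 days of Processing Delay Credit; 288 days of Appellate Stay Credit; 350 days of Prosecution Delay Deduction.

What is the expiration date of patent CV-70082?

2041-12-09

Base term: filing date + 18 years → 16 May 2040.
Processing Delay Credit: +634 days → 9 February 2042.
Appellate Stay Credit: +288 days → 24 November 2042.
Prosecution Delay Deduction: −350 days → 9 December 2041.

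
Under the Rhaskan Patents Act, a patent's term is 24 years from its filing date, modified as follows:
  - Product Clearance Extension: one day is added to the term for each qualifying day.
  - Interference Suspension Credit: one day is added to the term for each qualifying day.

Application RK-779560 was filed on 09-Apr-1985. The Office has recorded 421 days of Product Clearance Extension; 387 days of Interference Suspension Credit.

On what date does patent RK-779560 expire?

Base term: filing date + 24 years → 9 April 2009.
Product Clearance Extension: +421 days → 4 June 2010.
Interference Suspension Credit: +387 days → 26 June 2011.

2011-06-26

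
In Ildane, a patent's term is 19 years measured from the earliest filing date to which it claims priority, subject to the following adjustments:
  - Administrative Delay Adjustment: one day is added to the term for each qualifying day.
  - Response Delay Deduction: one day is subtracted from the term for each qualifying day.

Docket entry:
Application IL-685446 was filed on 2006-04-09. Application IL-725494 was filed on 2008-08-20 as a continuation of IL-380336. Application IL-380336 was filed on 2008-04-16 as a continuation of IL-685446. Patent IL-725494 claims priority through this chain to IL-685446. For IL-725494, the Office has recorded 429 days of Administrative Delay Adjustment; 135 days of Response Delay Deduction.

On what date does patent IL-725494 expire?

2026-01-28

Earliest priority filing: 9 April 2006.
Base term: 9 April 2006 + 19 years → 9 April 2025.
Administrative Delay Adjustment: +429 days → 12 June 2026.
Response Delay Deduction: −135 days → 28 January 2026.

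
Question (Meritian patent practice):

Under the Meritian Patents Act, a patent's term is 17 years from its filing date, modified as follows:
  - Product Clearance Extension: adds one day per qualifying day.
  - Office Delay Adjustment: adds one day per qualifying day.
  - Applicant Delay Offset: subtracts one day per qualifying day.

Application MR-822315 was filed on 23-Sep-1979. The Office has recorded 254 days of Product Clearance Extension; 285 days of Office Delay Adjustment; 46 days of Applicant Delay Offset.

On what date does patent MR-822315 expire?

1998-01-29

Base term: filing date + 17 years → 23 September 1996.
Product Clearance Extension: +254 days → 4 June 1997.
Office Delay Adjustment: +285 days → 16 March 1998.
Applicant Delay Offset: −46 days → 29 January 1998.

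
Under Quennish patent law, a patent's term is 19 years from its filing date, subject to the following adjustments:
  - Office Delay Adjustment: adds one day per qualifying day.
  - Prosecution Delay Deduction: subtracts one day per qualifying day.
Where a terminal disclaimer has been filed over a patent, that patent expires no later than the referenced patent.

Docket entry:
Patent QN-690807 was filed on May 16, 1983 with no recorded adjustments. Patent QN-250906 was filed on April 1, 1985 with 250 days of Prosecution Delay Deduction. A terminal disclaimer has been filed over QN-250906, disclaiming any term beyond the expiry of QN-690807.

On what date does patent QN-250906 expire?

May 16, 2002

Natural term of QN-250906:
  Base: filing + 19 years → 1 April 2004.
  Prosecution Delay Deduction: −250 days → 26 July 2003.
Expiry of referenced patent QN-690807:
  Base: filing + 19 years → 16 May 2002.
Terminal disclaimer: QN-250906 expires on the earlier of 26 July 2003 and 16 May 2002.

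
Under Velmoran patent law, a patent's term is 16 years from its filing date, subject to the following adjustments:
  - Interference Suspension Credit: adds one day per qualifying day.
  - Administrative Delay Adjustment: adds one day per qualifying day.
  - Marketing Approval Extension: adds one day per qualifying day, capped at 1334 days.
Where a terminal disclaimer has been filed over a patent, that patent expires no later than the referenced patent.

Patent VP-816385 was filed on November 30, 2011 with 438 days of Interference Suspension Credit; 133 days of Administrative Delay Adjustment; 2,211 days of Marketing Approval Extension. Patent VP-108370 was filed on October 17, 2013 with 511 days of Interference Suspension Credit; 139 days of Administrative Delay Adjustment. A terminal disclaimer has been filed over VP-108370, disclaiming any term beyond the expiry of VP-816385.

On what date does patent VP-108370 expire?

July 29, 2031

Natural term of VP-108370:
  Base: filing + 16 years → 17 October 2029.
  Interference Suspension Credit: +511 days → 12 March 2031.
  Administrative Delay Adjustment: +139 days → 29 July 2031.
Expiry of referenced patent VP-816385:
  Base: filing + 16 years → 30 November 2027.
  Interference Suspension Credit: +438 days → 10 February 2029.
  Administrative Delay Adjustment: +133 days → 23 June 2029.
  Marketing Approval Extension: 2211 days claimed exceeds the 1334-day cap, so +1334 days → 16 February 2033.
Terminal disclaimer: VP-108370 expires on the earlier of 29 July 2031 and 16 February 2033.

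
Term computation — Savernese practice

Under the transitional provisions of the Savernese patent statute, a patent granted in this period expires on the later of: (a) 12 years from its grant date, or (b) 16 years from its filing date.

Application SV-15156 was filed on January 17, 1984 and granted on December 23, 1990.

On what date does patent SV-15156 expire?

(a) grant + 12 years → 23 December 2002.
(b) filing + 16 years → 17 January 2000.
Later of the two: 23 December 2002.

2002-12-23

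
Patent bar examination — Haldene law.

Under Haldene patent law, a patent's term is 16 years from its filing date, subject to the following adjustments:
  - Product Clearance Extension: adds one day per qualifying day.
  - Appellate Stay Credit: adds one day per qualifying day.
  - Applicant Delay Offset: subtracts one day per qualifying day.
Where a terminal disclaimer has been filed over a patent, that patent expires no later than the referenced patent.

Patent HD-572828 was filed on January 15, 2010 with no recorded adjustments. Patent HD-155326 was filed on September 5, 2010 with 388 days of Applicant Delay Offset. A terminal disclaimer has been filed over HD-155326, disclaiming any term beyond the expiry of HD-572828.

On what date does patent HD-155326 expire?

Natural term of HD-155326:
  Base: filing + 16 years → 5 September 2026.
  Applicant Delay Offset: −388 days → 13 August 2025.
Expiry of referenced patent HD-572828:
  Base: filing + 16 years → 15 January 2026.
Terminal disclaimer: HD-155326 expires on the earlier of 13 August 2025 and 15 January 2026.

August 13, 2025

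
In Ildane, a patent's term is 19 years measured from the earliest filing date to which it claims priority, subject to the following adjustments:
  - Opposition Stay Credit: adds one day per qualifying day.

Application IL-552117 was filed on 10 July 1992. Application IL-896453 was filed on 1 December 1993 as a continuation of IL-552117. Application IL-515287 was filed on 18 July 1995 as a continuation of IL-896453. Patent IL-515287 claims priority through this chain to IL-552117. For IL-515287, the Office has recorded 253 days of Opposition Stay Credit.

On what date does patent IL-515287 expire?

March 19, 2012

Earliest priority filing: 10 July 1992.
Base term: 10 July 1992 + 19 years → 10 July 2011.
Opposition Stay Credit: +253 days → 19 March 2012.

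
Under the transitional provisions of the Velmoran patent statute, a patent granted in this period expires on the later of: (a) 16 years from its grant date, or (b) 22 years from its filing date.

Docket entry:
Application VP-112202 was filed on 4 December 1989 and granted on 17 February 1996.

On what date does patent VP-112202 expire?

February 17, 2012

(a) grant + 16 years → 17 February 2012.
(b) filing + 22 years → 4 December 2011.
Later of the two: 17 February 2012.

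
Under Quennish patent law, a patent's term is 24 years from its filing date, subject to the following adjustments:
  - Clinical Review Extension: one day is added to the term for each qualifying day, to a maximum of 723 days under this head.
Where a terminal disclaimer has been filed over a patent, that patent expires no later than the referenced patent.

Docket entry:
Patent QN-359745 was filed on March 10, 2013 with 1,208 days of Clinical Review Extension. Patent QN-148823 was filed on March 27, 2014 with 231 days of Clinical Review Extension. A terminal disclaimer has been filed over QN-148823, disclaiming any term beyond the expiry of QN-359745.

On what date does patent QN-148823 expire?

Natural term of QN-148823:
  Base: filing + 24 years → 27 March 2038.
  Clinical Review Extension: 231 days (within the 723-day cap) → +231 days → 13 November 2038.
Expiry of referenced patent QN-359745:
  Base: filing + 24 years → 10 March 2037.
  Clinical Review Extension: 1208 days claimed exceeds the 723-day cap, so +723 days → 3 March 2039.
Terminal disclaimer: QN-148823 expires on the earlier of 13 November 2038 and 3 March 2039.

2038-11-13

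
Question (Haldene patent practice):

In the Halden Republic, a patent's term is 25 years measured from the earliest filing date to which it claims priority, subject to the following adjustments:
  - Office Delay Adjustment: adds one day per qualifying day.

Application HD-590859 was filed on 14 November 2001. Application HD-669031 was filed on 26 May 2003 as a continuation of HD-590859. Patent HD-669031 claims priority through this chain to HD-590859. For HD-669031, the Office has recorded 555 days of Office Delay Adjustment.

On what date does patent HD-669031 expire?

Earliest priority filing: 14 November 2001.
Base term: 14 November 2001 + 25 years → 14 November 2026.
Office Delay Adjustment: +555 days → 22 May 2028.

2028-05-22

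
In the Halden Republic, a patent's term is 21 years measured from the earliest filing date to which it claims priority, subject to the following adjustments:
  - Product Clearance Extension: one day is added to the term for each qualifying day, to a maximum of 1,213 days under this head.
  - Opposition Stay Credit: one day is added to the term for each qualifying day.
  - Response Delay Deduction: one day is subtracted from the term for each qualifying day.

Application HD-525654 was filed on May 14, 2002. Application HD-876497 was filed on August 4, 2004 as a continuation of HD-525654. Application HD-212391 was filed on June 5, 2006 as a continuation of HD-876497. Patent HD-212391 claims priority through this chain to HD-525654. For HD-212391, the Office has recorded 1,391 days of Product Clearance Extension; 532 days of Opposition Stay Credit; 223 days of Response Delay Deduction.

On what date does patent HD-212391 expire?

2027-07-14

Earliest priority filing: 14 May 2002.
Base term: 14 May 2002 + 21 years → 14 May 2023.
Product Clearance Extension: 1391 days claimed exceeds the 1213-day cap, so +1213 days → 8 September 2026.
Opposition Stay Credit: +532 days → 22 February 2028.
Response Delay Deduction: −223 days → 14 July 2027.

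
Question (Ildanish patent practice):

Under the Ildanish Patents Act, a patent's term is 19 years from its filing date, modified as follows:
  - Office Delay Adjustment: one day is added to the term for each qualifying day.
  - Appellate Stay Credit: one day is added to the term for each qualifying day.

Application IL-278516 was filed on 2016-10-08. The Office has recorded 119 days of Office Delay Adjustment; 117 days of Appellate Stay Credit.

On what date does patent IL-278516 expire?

2036-05-31

Base term: filing date + 19 years → 8 October 2035.
Office Delay Adjustment: +119 days → 4 February 2036.
Appellate Stay Credit: +117 days → 31 May 2036.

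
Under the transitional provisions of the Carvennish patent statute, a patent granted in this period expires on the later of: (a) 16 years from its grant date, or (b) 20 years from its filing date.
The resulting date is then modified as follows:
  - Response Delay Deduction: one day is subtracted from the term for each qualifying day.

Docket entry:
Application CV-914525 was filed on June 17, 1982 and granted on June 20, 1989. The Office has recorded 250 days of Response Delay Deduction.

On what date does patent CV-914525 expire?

October 13, 2004

(a) grant + 16 years → 20 June 2005.
(b) filing + 20 years → 17 June 2002.
Later of the two: 20 June 2005.
Response Delay Deduction: −250 days → 13 October 2004.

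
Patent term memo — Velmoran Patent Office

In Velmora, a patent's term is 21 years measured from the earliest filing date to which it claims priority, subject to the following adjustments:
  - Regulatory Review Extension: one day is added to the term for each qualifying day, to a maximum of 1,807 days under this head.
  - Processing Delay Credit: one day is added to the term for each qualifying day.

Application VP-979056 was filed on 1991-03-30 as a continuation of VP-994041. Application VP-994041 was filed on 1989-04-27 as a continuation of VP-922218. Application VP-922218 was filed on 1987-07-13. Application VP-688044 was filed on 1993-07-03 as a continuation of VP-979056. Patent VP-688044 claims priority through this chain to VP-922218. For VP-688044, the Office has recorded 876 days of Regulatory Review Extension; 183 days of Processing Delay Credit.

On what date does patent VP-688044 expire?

Earliest priority filing: 13 July 1987.
Base term: 13 July 1987 + 21 years → 13 July 2008.
Regulatory Review Extension: 876 days (within the 1807-day cap) → +876 days → 6 December 2010.
Processing Delay Credit: +183 days → 7 June 2011.

June 7, 2011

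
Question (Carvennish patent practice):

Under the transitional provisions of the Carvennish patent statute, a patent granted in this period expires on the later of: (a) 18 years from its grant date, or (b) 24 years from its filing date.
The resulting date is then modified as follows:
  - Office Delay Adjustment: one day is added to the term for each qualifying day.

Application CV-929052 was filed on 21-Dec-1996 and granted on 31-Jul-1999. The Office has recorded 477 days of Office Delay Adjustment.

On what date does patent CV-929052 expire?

April 12, 2022

(a) grant + 18 years → 31 July 2017.
(b) filing + 24 years → 21 December 2020.
Later of the two: 21 December 2020.
Office Delay Adjustment: +477 days → 12 April 2022.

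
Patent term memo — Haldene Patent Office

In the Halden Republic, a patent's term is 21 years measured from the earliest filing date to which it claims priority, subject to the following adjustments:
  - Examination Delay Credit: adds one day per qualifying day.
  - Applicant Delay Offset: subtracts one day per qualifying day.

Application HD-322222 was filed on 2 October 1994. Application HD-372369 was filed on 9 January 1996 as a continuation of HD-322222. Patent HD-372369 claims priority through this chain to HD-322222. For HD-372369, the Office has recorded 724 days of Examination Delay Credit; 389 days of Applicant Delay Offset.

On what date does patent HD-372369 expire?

2016-09-01

Earliest priority filing: 2 October 1994.
Base term: 2 October 1994 + 21 years → 2 October 2015.
Examination Delay Credit: +724 days → 25 September 2017.
Applicant Delay Offset: −389 days → 1 September 2016.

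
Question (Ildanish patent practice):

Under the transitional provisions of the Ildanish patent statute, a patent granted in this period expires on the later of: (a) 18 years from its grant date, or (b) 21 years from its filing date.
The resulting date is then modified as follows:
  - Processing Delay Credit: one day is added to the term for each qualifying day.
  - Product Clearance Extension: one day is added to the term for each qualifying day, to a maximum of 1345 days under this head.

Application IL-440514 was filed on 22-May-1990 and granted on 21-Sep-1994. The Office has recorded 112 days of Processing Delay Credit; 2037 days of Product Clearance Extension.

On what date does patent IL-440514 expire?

(a) grant + 18 years → 21 September 2012.
(b) filing + 21 years → 22 May 2011.
Later of the two: 21 September 2012.
Processing Delay Credit: +112 days → 11 January 2013.
Product Clearance Extension: 2037 days claimed exceeds the 1345-day cap, so +1345 days → 17 September 2016.

2016-09-17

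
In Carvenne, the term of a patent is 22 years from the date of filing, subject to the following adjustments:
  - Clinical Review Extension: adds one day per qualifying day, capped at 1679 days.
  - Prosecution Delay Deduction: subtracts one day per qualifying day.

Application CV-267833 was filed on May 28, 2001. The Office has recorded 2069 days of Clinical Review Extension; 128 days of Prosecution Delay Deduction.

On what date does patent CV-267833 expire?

August 26, 2027

Base term: filing date + 22 years → 28 May 2023.
Clinical Review Extension: 2069 days claimed exceeds the 1679-day cap, so +1679 days → 1 January 2028.
Prosecution Delay Deduction: −128 days → 26 August 2027.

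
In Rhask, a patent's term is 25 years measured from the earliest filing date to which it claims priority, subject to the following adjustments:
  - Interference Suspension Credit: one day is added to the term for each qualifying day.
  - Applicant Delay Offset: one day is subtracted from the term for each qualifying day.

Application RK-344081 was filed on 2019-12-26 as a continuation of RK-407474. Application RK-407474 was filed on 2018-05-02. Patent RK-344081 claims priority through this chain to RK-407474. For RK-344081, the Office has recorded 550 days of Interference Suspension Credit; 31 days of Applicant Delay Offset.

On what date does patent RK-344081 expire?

Earliest priority filing: 2 May 2018.
Base term: 2 May 2018 + 25 years → 2 May 2043.
Interference Suspension Credit: +550 days → 2 November 2044.
Applicant Delay Offset: −31 days → 2 October 2044.

2044-10-02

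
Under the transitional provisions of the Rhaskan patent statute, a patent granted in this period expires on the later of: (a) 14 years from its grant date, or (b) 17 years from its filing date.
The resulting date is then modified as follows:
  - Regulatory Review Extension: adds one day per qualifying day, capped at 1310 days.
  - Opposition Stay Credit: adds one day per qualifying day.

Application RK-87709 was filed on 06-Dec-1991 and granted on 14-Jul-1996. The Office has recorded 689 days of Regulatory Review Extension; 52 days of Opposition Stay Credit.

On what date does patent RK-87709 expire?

July 24, 2012

(a) grant + 14 years → 14 July 2010.
(b) filing + 17 years → 6 December 2008.
Later of the two: 14 July 2010.
Regulatory Review Extension: 689 days (within the 1310-day cap) → +689 days → 2 June 2012.
Opposition Stay Credit: +52 days → 24 July 2012.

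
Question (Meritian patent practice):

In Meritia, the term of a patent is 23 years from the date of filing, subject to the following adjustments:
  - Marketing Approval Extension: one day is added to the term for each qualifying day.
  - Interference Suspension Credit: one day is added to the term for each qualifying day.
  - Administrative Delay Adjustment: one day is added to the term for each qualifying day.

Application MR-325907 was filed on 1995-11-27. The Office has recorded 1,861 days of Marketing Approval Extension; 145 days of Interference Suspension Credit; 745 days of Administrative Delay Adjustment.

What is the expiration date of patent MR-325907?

June 9, 2026

Base term: filing date + 23 years → 27 November 2018.
Marketing Approval Extension: +1861 days → 1 January 2024.
Interference Suspension Credit: +145 days → 25 May 2024.
Administrative Delay Adjustment: +745 days → 9 June 2026.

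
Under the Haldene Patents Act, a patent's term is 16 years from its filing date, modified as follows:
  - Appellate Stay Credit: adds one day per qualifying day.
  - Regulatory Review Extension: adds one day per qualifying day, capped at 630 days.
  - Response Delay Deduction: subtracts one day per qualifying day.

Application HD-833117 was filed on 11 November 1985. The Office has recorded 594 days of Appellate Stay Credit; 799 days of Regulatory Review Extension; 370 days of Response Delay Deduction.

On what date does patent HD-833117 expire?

Base term: filing date + 16 years → 11 November 2001.
Appellate Stay Credit: +594 days → 28 June 2003.
Regulatory Review Extension: 799 days claimed exceeds the 630-day cap, so +630 days → 19 March 2005.
Response Delay Deduction: −370 days → 14 March 2004.

2004-03-14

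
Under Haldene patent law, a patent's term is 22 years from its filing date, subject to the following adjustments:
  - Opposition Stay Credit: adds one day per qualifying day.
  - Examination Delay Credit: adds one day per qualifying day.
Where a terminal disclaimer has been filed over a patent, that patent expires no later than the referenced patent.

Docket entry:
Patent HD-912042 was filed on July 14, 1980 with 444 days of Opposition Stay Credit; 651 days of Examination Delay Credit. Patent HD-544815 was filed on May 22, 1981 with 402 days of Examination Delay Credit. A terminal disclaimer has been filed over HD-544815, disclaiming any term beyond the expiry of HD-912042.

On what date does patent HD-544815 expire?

Natural term of HD-544815:
  Base: filing + 22 years → 22 May 2003.
  Examination Delay Credit: +402 days → 27 June 2004.
Expiry of referenced patent HD-912042:
  Base: filing + 22 years → 14 July 2002.
  Opposition Stay Credit: +444 days → 1 October 2003.
  Examination Delay Credit: +651 days → 13 July 2005.
Terminal disclaimer: HD-544815 expires on the earlier of 27 June 2004 and 13 July 2005.

2004-06-27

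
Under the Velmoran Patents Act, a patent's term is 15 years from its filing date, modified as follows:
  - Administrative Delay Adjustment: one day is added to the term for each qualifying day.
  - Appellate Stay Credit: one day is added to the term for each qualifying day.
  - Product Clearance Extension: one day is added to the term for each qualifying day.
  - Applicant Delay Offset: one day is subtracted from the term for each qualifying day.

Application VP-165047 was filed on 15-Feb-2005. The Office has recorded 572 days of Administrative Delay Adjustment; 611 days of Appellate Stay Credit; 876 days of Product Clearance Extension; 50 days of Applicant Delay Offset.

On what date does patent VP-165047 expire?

Base term: filing date + 15 years → 15 February 2020.
Administrative Delay Adjustment: +572 days → 9 September 2021.
Appellate Stay Credit: +611 days → 13 May 2023.
Product Clearance Extension: +876 days → 5 October 2025.
Applicant Delay Offset: −50 days → 16 August 2025.

August 16, 2025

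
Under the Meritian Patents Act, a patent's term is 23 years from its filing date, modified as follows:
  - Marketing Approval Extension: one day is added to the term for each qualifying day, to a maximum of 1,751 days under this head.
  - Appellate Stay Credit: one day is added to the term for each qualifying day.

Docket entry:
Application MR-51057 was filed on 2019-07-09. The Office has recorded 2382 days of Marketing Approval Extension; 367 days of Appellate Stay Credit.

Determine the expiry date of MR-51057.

Base term: filing date + 23 years → 9 July 2042.
Marketing Approval Extension: 2382 days claimed exceeds the 1751-day cap, so +1751 days → 25 April 2047.
Appellate Stay Credit: +367 days → 26 April 2048.

April 26, 2048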